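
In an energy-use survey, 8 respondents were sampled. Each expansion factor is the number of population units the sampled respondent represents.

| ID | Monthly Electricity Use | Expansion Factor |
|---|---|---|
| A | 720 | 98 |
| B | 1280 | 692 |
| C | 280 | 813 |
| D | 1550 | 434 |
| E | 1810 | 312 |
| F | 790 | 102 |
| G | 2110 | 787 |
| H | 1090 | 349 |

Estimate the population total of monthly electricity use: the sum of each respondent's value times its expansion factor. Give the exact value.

4542940

Weighted total = 720×98 + 1280×692 + 280×813 + 1550×434 + 1810×312 + 790×102 + 2110×787 + 1090×349
  = 4542940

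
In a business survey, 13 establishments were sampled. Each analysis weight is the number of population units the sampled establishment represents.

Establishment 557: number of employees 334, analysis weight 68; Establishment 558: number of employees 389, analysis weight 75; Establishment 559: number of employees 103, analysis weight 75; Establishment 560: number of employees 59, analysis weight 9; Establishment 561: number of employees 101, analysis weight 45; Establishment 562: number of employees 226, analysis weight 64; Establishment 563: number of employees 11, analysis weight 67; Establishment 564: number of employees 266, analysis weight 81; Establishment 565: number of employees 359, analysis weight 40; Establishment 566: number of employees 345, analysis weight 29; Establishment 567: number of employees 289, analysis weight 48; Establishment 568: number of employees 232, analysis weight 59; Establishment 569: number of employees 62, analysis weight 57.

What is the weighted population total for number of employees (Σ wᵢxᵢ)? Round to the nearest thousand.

157000

Weighted total = 156894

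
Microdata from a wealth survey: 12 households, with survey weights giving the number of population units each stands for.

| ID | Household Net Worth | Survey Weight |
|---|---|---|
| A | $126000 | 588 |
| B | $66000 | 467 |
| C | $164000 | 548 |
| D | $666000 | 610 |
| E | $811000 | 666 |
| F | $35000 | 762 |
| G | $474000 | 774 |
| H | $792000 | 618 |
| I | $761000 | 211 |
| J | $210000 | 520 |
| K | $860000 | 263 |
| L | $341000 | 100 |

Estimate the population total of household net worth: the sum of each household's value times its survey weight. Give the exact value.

2554221000

Weighted total = 126000×588 + 66000×467 + 164000×548 + 666000×610 + 811000×666 + 35000×762 + 474000×774 + 792000×618 + 761000×211 + 210000×520 + 860000×263 + 341000×100
  = 74088000 + 30822000 + 89872000 + 406260000 + 540126000 + 26670000 + 366876000 + 489456000 + 160571000 + 109200000 + 226180000 + 34100000 = 2554221000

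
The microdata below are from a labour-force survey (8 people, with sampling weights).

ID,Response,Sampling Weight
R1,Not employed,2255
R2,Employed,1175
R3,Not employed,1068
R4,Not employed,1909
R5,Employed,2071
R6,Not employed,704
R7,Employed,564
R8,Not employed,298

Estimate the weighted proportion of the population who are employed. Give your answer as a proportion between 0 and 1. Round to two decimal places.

Sum of weights for 'Employed' = 1175 + 2071 + 564 = 3810
Total weight = 2255 + 1175 + 1068 + 1909 + 2071 + 704 + 564 + 298 = 10044
Weighted proportion = 3810 / 10044 = 0.37933094

0.38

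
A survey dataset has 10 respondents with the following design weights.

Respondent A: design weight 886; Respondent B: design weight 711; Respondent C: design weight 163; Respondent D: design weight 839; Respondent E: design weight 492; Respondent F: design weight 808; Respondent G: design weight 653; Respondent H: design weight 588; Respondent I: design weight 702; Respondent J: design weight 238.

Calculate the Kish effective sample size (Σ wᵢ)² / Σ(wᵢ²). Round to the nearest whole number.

Σ wᵢ = 886 + 711 + 163 + 839 + 492 + 808 + 653 + 588 + 702 + 238 = 6080
Σ wᵢ² = 784996 + 505521 + 26569 + 703921 + 242064 + 652864 + 426409 + 345744 + 492804 + 56644 = 4237536
n_eff = 6080² / 4237536 = 36966400 / 4237536 = 8.7235601

9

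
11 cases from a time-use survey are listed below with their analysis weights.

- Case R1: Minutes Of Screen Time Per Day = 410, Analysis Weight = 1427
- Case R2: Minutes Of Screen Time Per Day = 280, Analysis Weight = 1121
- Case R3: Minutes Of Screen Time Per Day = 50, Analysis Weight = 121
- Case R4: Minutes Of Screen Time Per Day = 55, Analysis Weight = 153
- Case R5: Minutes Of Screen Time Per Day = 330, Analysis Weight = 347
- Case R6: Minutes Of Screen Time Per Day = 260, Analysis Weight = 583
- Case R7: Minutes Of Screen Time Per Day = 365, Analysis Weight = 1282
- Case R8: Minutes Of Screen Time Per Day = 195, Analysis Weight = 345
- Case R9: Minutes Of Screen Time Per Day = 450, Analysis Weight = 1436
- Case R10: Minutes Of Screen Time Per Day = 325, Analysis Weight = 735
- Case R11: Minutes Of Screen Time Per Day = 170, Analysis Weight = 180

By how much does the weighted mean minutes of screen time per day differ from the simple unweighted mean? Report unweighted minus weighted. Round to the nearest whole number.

Unweighted sum = 410 + 280 + 50 + 55 + 330 + 260 + 365 + 195 + 450 + 325 + 170 = 2890
Unweighted mean = 2890 / 11 = 262.72727
Weighted sum = 410×1427 + 280×1121 + 50×121 + 55×153 + 330×347 + 260×583 + 365×1282 + 195×345 + 450×1436 + 325×735 + 170×180
  = 585070 + 313880 + 6050 + 8415 + 114510 + 151580 + 467930 + 67275 + 646200 + 238875 + 30600 = 2630385
Sum of weights = 1427 + 1121 + 121 + 153 + 347 + 583 + 1282 + 345 + 1436 + 735 + 180 = 7730
Weighted mean = 2630385 / 7730 = 340.28266
Difference (unweighted minus weighted) = -77.555392

-78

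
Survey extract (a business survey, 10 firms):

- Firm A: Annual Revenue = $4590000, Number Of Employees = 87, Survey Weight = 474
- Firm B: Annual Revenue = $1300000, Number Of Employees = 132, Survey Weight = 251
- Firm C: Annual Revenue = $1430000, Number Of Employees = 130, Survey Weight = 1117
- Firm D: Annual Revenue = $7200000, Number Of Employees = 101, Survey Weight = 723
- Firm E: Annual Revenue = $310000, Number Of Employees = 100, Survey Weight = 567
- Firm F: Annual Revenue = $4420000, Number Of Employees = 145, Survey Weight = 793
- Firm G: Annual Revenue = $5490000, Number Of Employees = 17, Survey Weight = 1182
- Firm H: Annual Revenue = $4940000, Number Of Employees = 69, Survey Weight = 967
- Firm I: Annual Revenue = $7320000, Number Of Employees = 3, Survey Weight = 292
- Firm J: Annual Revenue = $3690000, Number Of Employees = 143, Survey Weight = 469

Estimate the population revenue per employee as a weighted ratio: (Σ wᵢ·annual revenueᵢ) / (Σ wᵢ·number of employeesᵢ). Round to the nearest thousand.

Σ wᵢ·y = 4590000×474 + 1300000×251 + 1430000×1117 + 7200000×723 + 310000×567 + 4420000×793 + 5490000×1182 + 4940000×967 + 7320000×292 + 3690000×469
  = 2175660000 + 326300000 + 1597310000 + 5205600000 + 175770000 + 3505060000 + 6489180000 + 4776980000 + 2137440000 + 1730610000 = 28119910000
Σ wᵢ·x = 87×474 + 132×251 + 130×1117 + 101×723 + 100×567 + 145×793 + 17×1182 + 69×967 + 3×292 + 143×469
  = 41238 + 33132 + 145210 + 73023 + 56700 + 114985 + 20094 + 66723 + 876 + 67067 = 619048
Ratio = 28119910000 / 619048 = 45424.442

45000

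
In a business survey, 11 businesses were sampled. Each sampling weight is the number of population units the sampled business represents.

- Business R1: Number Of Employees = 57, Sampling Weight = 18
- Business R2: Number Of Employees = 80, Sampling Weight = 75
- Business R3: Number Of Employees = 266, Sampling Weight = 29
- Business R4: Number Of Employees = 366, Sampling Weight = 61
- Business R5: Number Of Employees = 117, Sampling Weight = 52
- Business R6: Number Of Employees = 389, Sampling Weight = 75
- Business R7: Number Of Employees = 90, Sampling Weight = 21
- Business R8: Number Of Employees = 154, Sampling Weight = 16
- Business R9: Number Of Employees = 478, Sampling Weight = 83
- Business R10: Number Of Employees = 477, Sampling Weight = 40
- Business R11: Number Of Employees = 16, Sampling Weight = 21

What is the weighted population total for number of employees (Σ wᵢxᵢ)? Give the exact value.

Weighted total = 57×18 + 80×75 + 266×29 + 366×61 + 117×52 + 389×75 + 90×21 + 154×16 + 478×83 + 477×40 + 16×21
  = 1026 + 6000 + 7714 + 22326 + 6084 + 29175 + 1890 + 2464 + 39674 + 19080 + 336 = 135769

135769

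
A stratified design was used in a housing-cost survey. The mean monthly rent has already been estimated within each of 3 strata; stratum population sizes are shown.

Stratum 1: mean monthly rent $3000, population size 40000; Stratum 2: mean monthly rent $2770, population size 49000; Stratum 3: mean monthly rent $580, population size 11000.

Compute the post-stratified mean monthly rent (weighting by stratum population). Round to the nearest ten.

2620

Σ Nₕ·x̄ₕ = 262110000
Σ Nₕ = 40000 + 49000 + 11000 = 100000
Overall mean = 262110000 / 100000 = 2621.1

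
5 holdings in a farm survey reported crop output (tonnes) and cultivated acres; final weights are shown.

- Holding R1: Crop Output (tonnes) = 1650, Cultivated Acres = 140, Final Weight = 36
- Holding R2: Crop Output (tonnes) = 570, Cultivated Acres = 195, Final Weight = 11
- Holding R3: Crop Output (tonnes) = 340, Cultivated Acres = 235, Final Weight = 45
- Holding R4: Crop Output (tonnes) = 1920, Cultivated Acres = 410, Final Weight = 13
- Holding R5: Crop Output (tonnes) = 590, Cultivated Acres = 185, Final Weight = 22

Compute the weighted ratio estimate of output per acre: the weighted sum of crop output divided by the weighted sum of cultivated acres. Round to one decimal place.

4.4

Σ wᵢ·y = 1650×36 + 570×11 + 340×45 + 1920×13 + 590×22
  = 59400 + 6270 + 15300 + 24960 + 12980 = 118910
Σ wᵢ·x = 140×36 + 195×11 + 235×45 + 410×13 + 185×22
  = 5040 + 2145 + 10575 + 5330 + 4070 = 27160
Ratio = 118910 / 27160 = 4.3781296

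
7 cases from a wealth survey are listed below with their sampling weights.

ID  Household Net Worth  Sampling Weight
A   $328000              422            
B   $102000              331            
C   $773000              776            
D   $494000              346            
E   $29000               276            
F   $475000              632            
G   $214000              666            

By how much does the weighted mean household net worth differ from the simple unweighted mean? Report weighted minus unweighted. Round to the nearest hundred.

Unweighted sum = 2415000
Unweighted mean = 2415000 / 7 = 345000
Weighted sum = 328000×422 + 102000×331 + 773000×776 + 494000×346 + 29000×276 + 475000×632 + 214000×666
  = 138416000 + 33762000 + 599848000 + 170924000 + 8004000 + 300200000 + 142524000 = 1393678000
Sum of weights = 422 + 331 + 776 + 346 + 276 + 632 + 666 = 3449
Weighted mean = 1393678000 / 3449 = 404081.76
Difference (weighted minus unweighted) = 59081.763

59100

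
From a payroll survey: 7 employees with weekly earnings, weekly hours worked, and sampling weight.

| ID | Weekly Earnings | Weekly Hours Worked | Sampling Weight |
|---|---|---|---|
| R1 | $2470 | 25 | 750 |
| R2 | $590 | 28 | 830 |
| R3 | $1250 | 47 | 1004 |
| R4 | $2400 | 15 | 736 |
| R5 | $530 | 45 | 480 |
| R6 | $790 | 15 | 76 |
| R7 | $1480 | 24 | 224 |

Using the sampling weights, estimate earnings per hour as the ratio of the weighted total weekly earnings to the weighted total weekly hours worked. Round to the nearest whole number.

47

Σ wᵢ·y = 2470×750 + 590×830 + 1250×1004 + 2400×736 + 530×480 + 790×76 + 1480×224
  = 1852500 + 489700 + 1255000 + 1766400 + 254400 + 60040 + 331520 = 6009560
Σ wᵢ·x = 25×750 + 28×830 + 47×1004 + 15×736 + 45×480 + 15×76 + 24×224
  = 18750 + 23240 + 47188 + 11040 + 21600 + 1140 + 5376 = 128334
Ratio = 6009560 / 128334 = 46.827497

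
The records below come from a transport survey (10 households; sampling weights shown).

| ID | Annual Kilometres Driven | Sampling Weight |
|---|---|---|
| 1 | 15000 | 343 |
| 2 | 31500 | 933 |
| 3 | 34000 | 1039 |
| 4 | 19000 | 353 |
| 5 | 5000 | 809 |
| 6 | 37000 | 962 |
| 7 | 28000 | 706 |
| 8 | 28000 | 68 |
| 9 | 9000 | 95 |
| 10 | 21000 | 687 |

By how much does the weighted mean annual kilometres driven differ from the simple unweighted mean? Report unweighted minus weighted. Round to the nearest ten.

Unweighted sum = 15000 + 31500 + 34000 + 19000 + 5000 + 37000 + 28000 + 28000 + 9000 + 21000 = 227500
Unweighted mean = 227500 / 10 = 22750
Weighted sum = 15000×343 + 31500×933 + 34000×1039 + 19000×353 + 5000×809 + 37000×962 + 28000×706 + 28000×68 + 9000×95 + 21000×687
  = 5145000 + 29389500 + 35326000 + 6707000 + 4045000 + 35594000 + 19768000 + 1904000 + 855000 + 14427000 = 153160500
Sum of weights = 343 + 933 + 1039 + 353 + 809 + 962 + 706 + 68 + 95 + 687 = 5995
Weighted mean = 153160500 / 5995 = 25548.04
Difference (unweighted minus weighted) = -2798.04

-2800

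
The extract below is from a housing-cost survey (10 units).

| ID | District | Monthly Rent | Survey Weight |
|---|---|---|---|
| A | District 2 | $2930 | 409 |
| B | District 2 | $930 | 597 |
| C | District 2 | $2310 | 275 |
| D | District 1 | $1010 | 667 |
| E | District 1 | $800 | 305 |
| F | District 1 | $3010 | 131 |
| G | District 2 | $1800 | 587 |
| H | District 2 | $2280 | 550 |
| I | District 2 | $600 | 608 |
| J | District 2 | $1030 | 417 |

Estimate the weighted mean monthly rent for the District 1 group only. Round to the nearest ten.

1190

District 1 rows: D, E, F
Weighted sum = 1010×667 + 800×305 + 3010×131
  = 673670 + 244000 + 394310 = 1311980
Sum of weights = 667 + 305 + 131 = 1103
Weighted mean = 1311980 / 1103 = 1189.4651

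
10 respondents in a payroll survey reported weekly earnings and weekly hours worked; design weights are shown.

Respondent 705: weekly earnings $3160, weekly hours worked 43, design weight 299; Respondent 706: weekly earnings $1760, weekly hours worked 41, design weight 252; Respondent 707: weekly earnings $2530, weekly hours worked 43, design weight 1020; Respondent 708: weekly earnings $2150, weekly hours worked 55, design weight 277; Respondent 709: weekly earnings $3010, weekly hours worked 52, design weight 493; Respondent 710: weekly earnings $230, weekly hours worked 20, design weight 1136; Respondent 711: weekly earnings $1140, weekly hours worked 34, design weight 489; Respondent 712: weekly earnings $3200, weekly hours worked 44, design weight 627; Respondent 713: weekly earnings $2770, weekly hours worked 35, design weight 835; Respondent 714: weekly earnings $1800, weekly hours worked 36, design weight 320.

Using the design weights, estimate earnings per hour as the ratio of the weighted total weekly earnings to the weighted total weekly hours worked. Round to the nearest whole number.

Σ wᵢ·y = 3160×299 + 1760×252 + 2530×1020 + 2150×277 + 3010×493 + 230×1136 + 1140×489 + 3200×627 + 2770×835 + 1800×320
  = 944840 + 443520 + 2580600 + 595550 + 1483930 + 261280 + 557460 + 2006400 + 2312950 + 576000 = 11762530
Σ wᵢ·x = 43×299 + 41×252 + 43×1020 + 55×277 + 52×493 + 20×1136 + 34×489 + 44×627 + 35×835 + 36×320
  = 215599
Ratio = 11762530 / 215599 = 54.557442

55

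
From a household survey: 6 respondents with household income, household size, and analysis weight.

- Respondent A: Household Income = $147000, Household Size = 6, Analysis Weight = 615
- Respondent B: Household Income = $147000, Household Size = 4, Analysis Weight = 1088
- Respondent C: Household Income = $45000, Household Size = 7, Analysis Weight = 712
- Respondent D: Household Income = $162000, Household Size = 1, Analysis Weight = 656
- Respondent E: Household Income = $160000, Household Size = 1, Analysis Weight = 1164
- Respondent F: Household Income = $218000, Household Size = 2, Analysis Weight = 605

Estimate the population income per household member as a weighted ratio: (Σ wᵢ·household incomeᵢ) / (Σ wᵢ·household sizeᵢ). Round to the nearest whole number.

44020

Σ wᵢ·y = 147000×615 + 147000×1088 + 45000×712 + 162000×656 + 160000×1164 + 218000×605
  = 706783000
Σ wᵢ·x = 6×615 + 4×1088 + 7×712 + 1×656 + 1×1164 + 2×605
  = 16056
Ratio = 706783000 / 16056 = 44019.868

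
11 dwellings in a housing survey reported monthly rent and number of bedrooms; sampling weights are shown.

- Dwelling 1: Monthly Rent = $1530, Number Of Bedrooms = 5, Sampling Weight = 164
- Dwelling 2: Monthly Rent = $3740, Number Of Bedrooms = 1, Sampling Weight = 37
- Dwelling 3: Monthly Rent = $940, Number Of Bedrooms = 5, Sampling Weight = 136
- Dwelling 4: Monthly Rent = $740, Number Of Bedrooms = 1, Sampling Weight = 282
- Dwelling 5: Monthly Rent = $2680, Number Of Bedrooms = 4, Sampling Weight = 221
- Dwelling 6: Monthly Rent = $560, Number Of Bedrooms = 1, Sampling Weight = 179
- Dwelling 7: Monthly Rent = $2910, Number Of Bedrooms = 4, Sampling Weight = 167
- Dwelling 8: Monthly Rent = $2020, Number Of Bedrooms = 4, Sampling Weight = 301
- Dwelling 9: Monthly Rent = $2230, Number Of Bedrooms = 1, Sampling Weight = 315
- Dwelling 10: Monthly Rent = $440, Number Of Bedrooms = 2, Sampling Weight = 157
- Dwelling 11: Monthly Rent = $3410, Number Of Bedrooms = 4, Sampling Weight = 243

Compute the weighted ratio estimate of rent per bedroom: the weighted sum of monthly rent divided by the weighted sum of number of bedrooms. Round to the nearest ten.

650

Σ wᵢ·y = 1530×164 + 3740×37 + 940×136 + 740×282 + 2680×221 + 560×179 + 2910×167 + 2020×301 + 2230×315 + 440×157 + 3410×243
  = 250920 + 138380 + 127840 + 208680 + 592280 + 100240 + 485970 + 608020 + 702450 + 69080 + 828630 = 4112490
Σ wᵢ·x = 5×164 + 1×37 + 5×136 + 1×282 + 4×221 + 1×179 + 4×167 + 4×301 + 1×315 + 2×157 + 4×243
  = 6355
Ratio = 4112490 / 6355 = 647.12667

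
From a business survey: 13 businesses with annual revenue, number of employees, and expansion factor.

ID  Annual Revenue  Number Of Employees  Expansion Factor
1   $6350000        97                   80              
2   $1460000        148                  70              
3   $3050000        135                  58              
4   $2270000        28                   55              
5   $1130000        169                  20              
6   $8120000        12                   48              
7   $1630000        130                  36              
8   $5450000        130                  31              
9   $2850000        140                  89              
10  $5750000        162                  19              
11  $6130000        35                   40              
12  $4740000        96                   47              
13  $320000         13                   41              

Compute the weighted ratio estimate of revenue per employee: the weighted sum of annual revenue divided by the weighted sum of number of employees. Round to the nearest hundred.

Σ wᵢ·y = 2395940000
Σ wᵢ·x = 62139
Ratio = 2395940000 / 62139 = 38557.75

38600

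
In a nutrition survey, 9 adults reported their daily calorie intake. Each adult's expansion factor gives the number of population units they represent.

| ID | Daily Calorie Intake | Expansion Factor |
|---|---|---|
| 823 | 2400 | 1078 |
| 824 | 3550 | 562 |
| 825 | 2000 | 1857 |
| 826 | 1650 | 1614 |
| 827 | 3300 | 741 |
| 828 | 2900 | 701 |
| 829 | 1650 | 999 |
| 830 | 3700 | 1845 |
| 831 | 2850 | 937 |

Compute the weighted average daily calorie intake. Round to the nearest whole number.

2572

Weighted sum = 2400×1078 + 3550×562 + 2000×1857 + 1650×1614 + 3300×741 + 2900×701 + 1650×999 + 3700×1845 + 2850×937
  = 2587200 + 1995100 + 3714000 + 2663100 + 2445300 + 2032900 + 1648350 + 6826500 + 2670450 = 26582900
Sum of weights = 10334
Weighted mean = 26582900 / 10334 = 2572.3728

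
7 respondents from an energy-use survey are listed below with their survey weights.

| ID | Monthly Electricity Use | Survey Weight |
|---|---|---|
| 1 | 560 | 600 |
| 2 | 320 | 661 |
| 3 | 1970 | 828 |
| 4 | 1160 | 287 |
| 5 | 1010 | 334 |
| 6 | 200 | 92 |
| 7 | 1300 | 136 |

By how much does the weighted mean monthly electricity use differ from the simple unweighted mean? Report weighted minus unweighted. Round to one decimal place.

104.7

Unweighted sum = 560 + 320 + 1970 + 1160 + 1010 + 200 + 1300 = 6520
Unweighted mean = 6520 / 7 = 931.42857
Weighted sum = 560×600 + 320×661 + 1970×828 + 1160×287 + 1010×334 + 200×92 + 1300×136
  = 336000 + 211520 + 1631160 + 332920 + 337340 + 18400 + 176800 = 3044140
Sum of weights = 600 + 661 + 828 + 287 + 334 + 92 + 136 = 2938
Weighted mean = 3044140 / 2938 = 1036.1266
Difference (weighted minus unweighted) = 104.69805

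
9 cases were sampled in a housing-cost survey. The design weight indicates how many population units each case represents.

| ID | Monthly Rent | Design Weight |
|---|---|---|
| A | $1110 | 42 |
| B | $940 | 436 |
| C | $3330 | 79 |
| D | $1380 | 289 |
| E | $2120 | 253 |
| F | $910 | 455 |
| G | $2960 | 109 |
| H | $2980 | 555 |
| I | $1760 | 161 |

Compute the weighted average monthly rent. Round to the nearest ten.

Weighted sum = 1110×42 + 940×436 + 3330×79 + 1380×289 + 2120×253 + 910×455 + 2960×109 + 2980×555 + 1760×161
  = 46620 + 409840 + 263070 + 398820 + 536360 + 414050 + 322640 + 1653900 + 283360 = 4328660
Sum of weights = 42 + 436 + 79 + 289 + 253 + 455 + 109 + 555 + 161 = 2379
Weighted mean = 4328660 / 2379 = 1819.5292

1820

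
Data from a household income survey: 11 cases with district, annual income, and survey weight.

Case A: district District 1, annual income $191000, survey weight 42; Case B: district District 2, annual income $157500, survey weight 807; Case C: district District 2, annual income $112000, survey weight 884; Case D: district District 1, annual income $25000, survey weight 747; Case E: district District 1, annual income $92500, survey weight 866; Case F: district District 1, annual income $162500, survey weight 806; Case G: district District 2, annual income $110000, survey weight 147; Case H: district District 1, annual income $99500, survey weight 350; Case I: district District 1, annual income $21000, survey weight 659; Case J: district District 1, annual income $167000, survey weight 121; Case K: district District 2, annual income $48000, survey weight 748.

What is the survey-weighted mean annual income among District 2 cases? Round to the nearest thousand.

District 2 rows: B, C, G, K
Weighted sum = 278184500
Sum of weights = 807 + 884 + 147 + 748 = 2586
Weighted mean = 278184500 / 2586 = 107573.28

108000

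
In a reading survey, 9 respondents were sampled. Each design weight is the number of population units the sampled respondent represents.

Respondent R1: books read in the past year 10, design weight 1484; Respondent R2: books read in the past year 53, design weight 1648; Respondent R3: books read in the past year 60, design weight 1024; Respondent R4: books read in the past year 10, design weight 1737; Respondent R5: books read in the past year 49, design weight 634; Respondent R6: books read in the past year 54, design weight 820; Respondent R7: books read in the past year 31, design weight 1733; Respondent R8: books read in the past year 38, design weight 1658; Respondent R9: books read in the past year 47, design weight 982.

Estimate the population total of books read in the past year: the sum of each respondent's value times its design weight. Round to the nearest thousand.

419000

Weighted total = 10×1484 + 53×1648 + 60×1024 + 10×1737 + 49×634 + 54×820 + 31×1733 + 38×1658 + 47×982
  = 14840 + 87344 + 61440 + 17370 + 31066 + 44280 + 53723 + 63004 + 46154 = 419221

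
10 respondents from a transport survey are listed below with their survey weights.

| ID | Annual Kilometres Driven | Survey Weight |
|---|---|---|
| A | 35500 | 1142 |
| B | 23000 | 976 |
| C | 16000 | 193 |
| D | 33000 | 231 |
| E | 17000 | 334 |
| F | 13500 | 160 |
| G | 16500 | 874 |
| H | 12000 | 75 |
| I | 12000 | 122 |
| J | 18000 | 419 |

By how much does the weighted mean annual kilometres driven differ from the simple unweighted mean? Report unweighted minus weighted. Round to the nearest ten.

-3740

Unweighted sum = 196500
Unweighted mean = 196500 / 10 = 19650
Weighted sum = 35500×1142 + 23000×976 + 16000×193 + 33000×231 + 17000×334 + 13500×160 + 16500×874 + 12000×75 + 12000×122 + 18000×419
  = 105865000
Sum of weights = 4526
Weighted mean = 105865000 / 4526 = 23390.411
Difference (unweighted minus weighted) = -3740.411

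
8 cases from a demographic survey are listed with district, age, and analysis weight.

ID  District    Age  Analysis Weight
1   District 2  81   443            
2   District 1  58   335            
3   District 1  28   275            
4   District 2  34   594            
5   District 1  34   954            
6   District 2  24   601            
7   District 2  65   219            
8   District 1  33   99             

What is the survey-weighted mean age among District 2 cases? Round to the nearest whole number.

District 2 rows: 1, 4, 6, 7
Weighted sum = 81×443 + 34×594 + 24×601 + 65×219
  = 35883 + 20196 + 14424 + 14235 = 84738
Sum of weights = 443 + 594 + 601 + 219 = 1857
Weighted mean = 84738 / 1857 = 45.631664

46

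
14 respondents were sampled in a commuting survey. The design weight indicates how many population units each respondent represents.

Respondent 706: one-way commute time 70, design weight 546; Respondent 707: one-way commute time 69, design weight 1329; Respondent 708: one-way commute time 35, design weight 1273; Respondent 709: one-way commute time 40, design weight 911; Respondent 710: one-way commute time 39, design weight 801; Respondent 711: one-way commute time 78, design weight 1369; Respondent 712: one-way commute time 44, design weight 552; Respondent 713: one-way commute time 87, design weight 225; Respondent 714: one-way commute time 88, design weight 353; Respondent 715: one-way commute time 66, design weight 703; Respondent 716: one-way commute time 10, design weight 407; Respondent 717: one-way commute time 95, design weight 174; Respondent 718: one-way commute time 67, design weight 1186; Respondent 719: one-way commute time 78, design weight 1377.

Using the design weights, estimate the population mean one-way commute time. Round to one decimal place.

Weighted sum = 677730
Sum of weights = 11206
Weighted mean = 677730 / 11206 = 60.479208

60.5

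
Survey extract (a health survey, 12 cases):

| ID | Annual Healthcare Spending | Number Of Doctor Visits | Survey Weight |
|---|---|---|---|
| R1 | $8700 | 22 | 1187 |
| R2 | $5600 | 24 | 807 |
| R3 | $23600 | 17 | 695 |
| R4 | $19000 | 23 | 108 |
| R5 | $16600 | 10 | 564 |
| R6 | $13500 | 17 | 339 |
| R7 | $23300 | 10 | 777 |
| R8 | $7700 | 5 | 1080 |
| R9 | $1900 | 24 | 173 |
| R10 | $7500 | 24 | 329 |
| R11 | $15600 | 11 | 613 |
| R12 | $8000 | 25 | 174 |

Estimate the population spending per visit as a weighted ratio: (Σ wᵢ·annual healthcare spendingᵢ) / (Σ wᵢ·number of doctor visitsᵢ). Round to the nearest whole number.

Σ wᵢ·y = 8700×1187 + 5600×807 + 23600×695 + 19000×108 + 16600×564 + 13500×339 + 23300×777 + 7700×1080 + 1900×173 + 7500×329 + 15600×613 + 8000×174
  = 10326900 + 4519200 + 16402000 + 2052000 + 9362400 + 4576500 + 18104100 + 8316000 + 328700 + 2467500 + 9562800 + 1392000 = 87410100
Σ wᵢ·x = 22×1187 + 24×807 + 17×695 + 23×108 + 10×564 + 17×339 + 10×777 + 5×1080 + 24×173 + 24×329 + 11×613 + 25×174
  = 26114 + 19368 + 11815 + 2484 + 5640 + 5763 + 7770 + 5400 + 4152 + 7896 + 6743 + 4350 = 107495
Ratio = 87410100 / 107495 = 813.15503

813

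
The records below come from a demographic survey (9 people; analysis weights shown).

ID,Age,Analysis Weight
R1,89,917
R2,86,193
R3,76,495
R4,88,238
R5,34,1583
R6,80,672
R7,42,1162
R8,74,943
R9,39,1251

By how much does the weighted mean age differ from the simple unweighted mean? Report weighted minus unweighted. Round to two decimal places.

Unweighted sum = 89 + 86 + 76 + 88 + 34 + 80 + 42 + 74 + 39 = 608
Unweighted mean = 608 / 9 = 67.555556
Weighted sum = 89×917 + 86×193 + 76×495 + 88×238 + 34×1583 + 80×672 + 42×1162 + 74×943 + 39×1251
  = 81613 + 16598 + 37620 + 20944 + 53822 + 53760 + 48804 + 69782 + 48789 = 431732
Sum of weights = 7454
Weighted mean = 431732 / 7454 = 57.919506
Difference (weighted minus unweighted) = -9.6360493

-9.64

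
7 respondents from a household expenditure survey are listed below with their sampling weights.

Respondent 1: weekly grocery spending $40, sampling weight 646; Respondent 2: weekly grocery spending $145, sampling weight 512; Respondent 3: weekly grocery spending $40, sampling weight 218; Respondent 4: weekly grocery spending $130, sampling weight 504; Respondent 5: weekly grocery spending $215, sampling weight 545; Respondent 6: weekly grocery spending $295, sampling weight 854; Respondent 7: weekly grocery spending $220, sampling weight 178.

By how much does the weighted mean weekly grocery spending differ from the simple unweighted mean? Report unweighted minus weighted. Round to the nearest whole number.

-14

Unweighted sum = 1085
Unweighted mean = 1085 / 7 = 155
Weighted sum = 40×646 + 145×512 + 40×218 + 130×504 + 215×545 + 295×854 + 220×178
  = 25840 + 74240 + 8720 + 65520 + 117175 + 251930 + 39160 = 582585
Sum of weights = 646 + 512 + 218 + 504 + 545 + 854 + 178 = 3457
Weighted mean = 582585 / 3457 = 168.52329
Difference (unweighted minus weighted) = -13.523286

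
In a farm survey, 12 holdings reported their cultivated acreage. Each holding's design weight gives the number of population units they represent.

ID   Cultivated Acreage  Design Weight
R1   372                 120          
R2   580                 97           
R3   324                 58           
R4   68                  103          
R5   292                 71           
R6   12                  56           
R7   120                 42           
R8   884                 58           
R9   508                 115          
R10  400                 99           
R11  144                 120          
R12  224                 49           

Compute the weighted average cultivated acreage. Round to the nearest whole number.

335

Weighted sum = 372×120 + 580×97 + 324×58 + 68×103 + 292×71 + 12×56 + 120×42 + 884×58 + 508×115 + 400×99 + 144×120 + 224×49
  = 44640 + 56260 + 18792 + 7004 + 20732 + 672 + 5040 + 51272 + 58420 + 39600 + 17280 + 10976 = 330688
Sum of weights = 120 + 97 + 58 + 103 + 71 + 56 + 42 + 58 + 115 + 99 + 120 + 49 = 988
Weighted mean = 330688 / 988 = 334.70445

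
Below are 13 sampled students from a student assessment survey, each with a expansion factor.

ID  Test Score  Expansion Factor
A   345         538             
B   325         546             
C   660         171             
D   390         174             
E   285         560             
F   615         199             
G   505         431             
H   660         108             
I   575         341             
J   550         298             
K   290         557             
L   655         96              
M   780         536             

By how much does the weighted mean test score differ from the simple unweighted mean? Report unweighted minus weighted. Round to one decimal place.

Unweighted sum = 6635
Unweighted mean = 6635 / 13 = 510.38462
Weighted sum = 2117165
Sum of weights = 4555
Weighted mean = 2117165 / 4555 = 464.80022
Difference (unweighted minus weighted) = 45.584396

45.6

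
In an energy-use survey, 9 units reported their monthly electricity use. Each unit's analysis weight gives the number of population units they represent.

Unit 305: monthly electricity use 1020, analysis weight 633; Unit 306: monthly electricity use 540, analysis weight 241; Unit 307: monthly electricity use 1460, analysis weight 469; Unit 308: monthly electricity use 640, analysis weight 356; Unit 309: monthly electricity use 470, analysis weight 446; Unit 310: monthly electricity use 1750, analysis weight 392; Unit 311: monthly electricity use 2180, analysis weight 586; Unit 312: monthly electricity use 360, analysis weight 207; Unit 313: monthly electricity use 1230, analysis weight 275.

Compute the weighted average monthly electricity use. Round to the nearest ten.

Weighted sum = 1020×633 + 540×241 + 1460×469 + 640×356 + 470×446 + 1750×392 + 2180×586 + 360×207 + 1230×275
  = 645660 + 130140 + 684740 + 227840 + 209620 + 686000 + 1277480 + 74520 + 338250 = 4274250
Sum of weights = 633 + 241 + 469 + 356 + 446 + 392 + 586 + 207 + 275 = 3605
Weighted mean = 4274250 / 3605 = 1185.6449

1190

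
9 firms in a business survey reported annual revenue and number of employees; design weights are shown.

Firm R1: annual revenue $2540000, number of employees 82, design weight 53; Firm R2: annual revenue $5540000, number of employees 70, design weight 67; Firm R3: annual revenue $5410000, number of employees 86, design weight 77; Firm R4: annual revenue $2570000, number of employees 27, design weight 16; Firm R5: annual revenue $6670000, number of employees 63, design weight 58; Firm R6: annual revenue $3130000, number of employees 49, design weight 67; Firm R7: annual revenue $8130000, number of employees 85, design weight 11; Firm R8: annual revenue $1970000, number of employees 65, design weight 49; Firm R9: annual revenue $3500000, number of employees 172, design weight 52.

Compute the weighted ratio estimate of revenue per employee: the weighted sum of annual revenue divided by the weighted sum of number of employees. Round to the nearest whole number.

Σ wᵢ·y = 2540000×53 + 5540000×67 + 5410000×77 + 2570000×16 + 6670000×58 + 3130000×67 + 8130000×11 + 1970000×49 + 3500000×52
  = 134620000 + 371180000 + 416570000 + 41120000 + 386860000 + 209710000 + 89430000 + 96530000 + 182000000 = 1928020000
Σ wᵢ·x = 36091
Ratio = 1928020000 / 36091 = 53421.075

53421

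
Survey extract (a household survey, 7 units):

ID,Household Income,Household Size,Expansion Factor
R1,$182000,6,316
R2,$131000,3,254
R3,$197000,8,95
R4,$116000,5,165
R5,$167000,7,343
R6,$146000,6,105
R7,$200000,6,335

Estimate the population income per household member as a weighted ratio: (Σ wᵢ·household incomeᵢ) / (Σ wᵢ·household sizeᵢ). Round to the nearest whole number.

Σ wᵢ·y = 182000×316 + 131000×254 + 197000×95 + 116000×165 + 167000×343 + 146000×105 + 200000×335
  = 57512000 + 33274000 + 18715000 + 19140000 + 57281000 + 15330000 + 67000000 = 268252000
Σ wᵢ·x = 6×316 + 3×254 + 8×95 + 5×165 + 7×343 + 6×105 + 6×335
  = 1896 + 762 + 760 + 825 + 2401 + 630 + 2010 = 9284
Ratio = 268252000 / 9284 = 28894.011

28894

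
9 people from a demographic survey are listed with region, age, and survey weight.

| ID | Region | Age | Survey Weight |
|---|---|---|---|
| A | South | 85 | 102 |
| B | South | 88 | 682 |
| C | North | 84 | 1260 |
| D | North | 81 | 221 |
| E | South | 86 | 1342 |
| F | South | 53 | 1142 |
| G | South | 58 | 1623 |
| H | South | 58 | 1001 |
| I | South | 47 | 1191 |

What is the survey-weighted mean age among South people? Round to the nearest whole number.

64

South rows: A, B, E, F, G, H, I
Weighted sum = 85×102 + 88×682 + 86×1342 + 53×1142 + 58×1623 + 58×1001 + 47×1191
  = 452793
Sum of weights = 102 + 682 + 1342 + 1142 + 1623 + 1001 + 1191 = 7083
Weighted mean = 452793 / 7083 = 63.926726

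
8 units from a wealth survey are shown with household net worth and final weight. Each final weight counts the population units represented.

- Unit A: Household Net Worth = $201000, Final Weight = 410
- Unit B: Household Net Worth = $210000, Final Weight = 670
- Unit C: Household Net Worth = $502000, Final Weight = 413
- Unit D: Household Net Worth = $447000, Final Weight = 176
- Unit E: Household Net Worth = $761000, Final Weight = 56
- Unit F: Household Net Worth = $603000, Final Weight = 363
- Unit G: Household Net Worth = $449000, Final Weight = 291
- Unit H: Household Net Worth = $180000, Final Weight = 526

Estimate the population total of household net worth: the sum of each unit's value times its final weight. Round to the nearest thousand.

Weighted total = 201000×410 + 210000×670 + 502000×413 + 447000×176 + 761000×56 + 603000×363 + 449000×291 + 180000×526
  = 995952000

995952000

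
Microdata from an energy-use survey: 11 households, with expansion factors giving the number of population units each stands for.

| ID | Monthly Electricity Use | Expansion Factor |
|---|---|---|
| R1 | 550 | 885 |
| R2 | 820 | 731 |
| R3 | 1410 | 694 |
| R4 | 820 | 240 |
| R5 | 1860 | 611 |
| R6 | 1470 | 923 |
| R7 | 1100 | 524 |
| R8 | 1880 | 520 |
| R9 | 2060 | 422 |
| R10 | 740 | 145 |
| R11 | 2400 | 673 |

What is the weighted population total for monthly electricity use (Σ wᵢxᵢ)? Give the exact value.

8900600

Weighted total = 8900600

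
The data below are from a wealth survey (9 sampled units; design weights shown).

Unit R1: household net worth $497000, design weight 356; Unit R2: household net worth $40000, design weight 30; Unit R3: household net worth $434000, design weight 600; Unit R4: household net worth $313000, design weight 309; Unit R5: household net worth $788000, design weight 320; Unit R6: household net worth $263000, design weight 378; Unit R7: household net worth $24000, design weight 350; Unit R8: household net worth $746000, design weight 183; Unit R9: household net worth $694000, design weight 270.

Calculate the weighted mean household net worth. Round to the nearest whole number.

436023

Weighted sum = 497000×356 + 40000×30 + 434000×600 + 313000×309 + 788000×320 + 263000×378 + 24000×350 + 746000×183 + 694000×270
  = 176932000 + 1200000 + 260400000 + 96717000 + 252160000 + 99414000 + 8400000 + 136518000 + 187380000 = 1219121000
Sum of weights = 356 + 30 + 600 + 309 + 320 + 378 + 350 + 183 + 270 = 2796
Weighted mean = 1219121000 / 2796 = 436023.25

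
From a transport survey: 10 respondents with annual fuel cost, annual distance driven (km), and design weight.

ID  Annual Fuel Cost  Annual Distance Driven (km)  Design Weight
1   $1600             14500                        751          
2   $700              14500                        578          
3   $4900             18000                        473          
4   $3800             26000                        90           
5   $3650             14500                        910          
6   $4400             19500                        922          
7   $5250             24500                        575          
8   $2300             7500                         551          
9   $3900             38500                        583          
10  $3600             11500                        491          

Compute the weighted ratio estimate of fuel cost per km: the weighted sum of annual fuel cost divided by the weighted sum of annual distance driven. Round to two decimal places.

Σ wᵢ·y = 1600×751 + 700×578 + 4900×473 + 3800×90 + 3650×910 + 4400×922 + 5250×575 + 2300×551 + 3900×583 + 3600×491
  = 1201600 + 404600 + 2317700 + 342000 + 3321500 + 4056800 + 3018750 + 1267300 + 2273700 + 1767600 = 19971550
Σ wᵢ·x = 14500×751 + 14500×578 + 18000×473 + 26000×90 + 14500×910 + 19500×922 + 24500×575 + 7500×551 + 38500×583 + 11500×491
  = 10889500 + 8381000 + 8514000 + 2340000 + 13195000 + 17979000 + 14087500 + 4132500 + 22445500 + 5646500 = 107610500
Ratio = 19971550 / 107610500 = 0.18559109

0.19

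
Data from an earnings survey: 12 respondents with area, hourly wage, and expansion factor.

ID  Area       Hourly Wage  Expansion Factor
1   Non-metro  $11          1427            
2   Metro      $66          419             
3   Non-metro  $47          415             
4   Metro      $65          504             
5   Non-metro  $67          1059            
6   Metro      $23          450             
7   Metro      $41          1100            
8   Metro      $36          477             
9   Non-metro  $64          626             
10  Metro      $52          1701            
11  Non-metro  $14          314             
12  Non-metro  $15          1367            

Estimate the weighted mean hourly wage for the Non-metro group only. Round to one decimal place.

32.9

Non-metro rows: 1, 3, 5, 9, 11, 12
Weighted sum = 11×1427 + 47×415 + 67×1059 + 64×626 + 14×314 + 15×1367
  = 15697 + 19505 + 70953 + 40064 + 4396 + 20505 = 171120
Sum of weights = 1427 + 415 + 1059 + 626 + 314 + 1367 = 5208
Weighted mean = 171120 / 5208 = 32.857143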